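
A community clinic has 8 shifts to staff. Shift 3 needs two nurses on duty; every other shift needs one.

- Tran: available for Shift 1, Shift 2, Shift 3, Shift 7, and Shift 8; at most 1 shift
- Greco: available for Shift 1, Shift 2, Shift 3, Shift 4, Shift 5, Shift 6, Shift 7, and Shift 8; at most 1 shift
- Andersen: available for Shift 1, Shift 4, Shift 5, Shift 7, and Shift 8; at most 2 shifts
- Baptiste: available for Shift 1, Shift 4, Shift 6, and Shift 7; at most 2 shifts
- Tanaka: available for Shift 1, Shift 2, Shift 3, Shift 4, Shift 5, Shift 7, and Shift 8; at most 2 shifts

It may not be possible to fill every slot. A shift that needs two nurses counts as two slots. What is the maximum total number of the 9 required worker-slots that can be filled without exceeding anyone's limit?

8

Total capacity across all nurses is 1+1+2+2+2 = 8, and 9 slots are needed, so at most 8 can be filled.
An assignment achieving 8: Shift 1→Baptiste, Shift 2→Tran, Shift 3→Tanaka, Shift 4→Andersen, Shift 5→Andersen, Shift 6→Greco, Shift 7→Baptiste, Shift 8→Tanaka.
Loads: Tran 1/1, Greco 1/1, Andersen 2/2, Baptiste 2/2, Tanaka 2/2.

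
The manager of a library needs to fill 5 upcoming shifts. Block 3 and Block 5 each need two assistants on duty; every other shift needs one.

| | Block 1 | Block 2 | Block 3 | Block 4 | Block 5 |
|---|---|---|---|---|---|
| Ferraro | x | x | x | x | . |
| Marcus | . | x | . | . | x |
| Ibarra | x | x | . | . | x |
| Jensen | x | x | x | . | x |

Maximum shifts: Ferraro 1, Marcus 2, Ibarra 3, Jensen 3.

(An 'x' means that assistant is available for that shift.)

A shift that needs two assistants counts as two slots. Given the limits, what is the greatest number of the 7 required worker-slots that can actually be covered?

6

Total capacity across all assistants is 1+2+3+3 = 9, and 7 slots are needed, so at most 7 can be filled.
Shifts {Block 3, Block 4} need 3 slots but only Ferraro and Jensen are available for them, supplying at most 2 — so at least 1 slot must go unfilled.
An assignment achieving 6: Block 1→Ibarra, Block 2→Marcus, Block 3→Jensen, Block 4→Ferraro, Block 5→Marcus+Ibarra.
Loads: Ferraro 1/1, Marcus 2/2, Ibarra 2/3, Jensen 1/3.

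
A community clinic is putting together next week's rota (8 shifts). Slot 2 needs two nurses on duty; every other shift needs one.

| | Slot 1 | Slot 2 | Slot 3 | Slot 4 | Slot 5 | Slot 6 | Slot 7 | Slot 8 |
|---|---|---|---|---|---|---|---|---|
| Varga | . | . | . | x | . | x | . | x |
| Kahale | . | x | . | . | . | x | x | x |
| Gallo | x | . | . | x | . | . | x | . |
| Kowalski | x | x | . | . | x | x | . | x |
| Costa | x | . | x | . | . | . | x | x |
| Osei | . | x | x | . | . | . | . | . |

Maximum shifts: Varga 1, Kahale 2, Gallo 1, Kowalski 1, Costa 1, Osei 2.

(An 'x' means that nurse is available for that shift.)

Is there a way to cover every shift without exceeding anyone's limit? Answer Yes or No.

Total capacity is 1+2+1+1+1+2 = 8 but 9 worker-slots are needed — infeasible.

No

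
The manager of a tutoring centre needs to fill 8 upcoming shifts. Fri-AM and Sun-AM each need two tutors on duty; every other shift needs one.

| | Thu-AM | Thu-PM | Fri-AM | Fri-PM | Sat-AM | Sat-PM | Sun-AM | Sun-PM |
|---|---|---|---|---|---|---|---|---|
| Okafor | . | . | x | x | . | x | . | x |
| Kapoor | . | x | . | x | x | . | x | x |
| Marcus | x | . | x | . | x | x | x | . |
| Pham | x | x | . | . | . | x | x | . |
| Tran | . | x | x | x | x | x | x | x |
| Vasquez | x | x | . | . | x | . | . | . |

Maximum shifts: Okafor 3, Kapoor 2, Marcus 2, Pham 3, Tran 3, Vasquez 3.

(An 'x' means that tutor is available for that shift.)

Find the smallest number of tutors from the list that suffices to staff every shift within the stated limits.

4

10 slots to fill and no one can take more than 3, so at least ⌈10/3⌉ = 4 tutors are needed.
Okafor, Kapoor, Marcus, and Pham alone can cover everything: Thu-AM→Marcus, Thu-PM→Pham, Fri-AM→Okafor+Marcus, Fri-PM→Okafor, Sat-AM→Kapoor, Sat-PM→Pham, Sun-AM→Kapoor+Pham, Sun-PM→Okafor.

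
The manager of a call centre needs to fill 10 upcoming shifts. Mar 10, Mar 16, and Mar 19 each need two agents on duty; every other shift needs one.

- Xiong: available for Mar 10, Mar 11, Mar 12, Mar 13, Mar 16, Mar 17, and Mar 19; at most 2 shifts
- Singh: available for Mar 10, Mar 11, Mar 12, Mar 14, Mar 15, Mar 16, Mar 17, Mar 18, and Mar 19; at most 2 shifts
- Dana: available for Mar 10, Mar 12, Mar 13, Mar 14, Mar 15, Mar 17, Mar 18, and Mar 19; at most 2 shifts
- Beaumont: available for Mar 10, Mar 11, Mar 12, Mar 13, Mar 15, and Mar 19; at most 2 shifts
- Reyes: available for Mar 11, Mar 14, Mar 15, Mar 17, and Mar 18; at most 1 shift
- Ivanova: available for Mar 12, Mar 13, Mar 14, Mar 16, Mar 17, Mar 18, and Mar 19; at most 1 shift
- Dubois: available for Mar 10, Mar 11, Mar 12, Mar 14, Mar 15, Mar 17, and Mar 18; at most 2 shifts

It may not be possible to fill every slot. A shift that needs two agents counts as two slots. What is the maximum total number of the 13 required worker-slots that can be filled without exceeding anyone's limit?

12

Total capacity across all agents is 2+2+2+2+1+1+2 = 12, and 13 slots are needed, so at most 12 can be filled.
An assignment achieving 12: Mar 10→Singh+Dana, Mar 11→Beaumont, Mar 12→Dubois, Mar 13→Xiong, Mar 14→Dana, Mar 15→Beaumont, Mar 16→Xiong+Singh, Mar 17→Dubois, Mar 18→Reyes, Mar 19→Ivanova.
Loads: Xiong 2/2, Singh 2/2, Dana 2/2, Beaumont 2/2, Reyes 1/1, Ivanova 1/1, Dubois 2/2.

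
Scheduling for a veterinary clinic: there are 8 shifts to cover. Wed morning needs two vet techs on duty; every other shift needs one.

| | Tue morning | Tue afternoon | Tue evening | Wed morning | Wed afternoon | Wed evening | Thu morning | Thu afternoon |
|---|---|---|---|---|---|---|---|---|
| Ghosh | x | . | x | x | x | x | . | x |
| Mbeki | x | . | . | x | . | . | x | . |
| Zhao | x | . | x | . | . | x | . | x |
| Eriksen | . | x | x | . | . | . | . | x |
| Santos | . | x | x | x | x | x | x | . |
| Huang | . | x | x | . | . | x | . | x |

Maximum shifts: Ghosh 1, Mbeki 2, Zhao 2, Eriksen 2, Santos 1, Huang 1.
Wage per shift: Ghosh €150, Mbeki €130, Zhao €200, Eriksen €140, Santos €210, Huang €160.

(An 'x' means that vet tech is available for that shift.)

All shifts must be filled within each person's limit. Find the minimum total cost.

€1460

Picking the cheapest available vet tech for each shift independently would cost €1260, but that ignores the shift limits.
An optimal schedule: Tue morning→Zhao, Tue afternoon→Eriksen, Tue evening→Huang, Wed morning→Mbeki+Santos, Wed afternoon→Ghosh, Wed evening→Zhao, Thu morning→Mbeki, Thu afternoon→Eriksen.
Total: 200 + 140 + 160 + 130 + 210 + 150 + 200 + 130 + 140 = €1460.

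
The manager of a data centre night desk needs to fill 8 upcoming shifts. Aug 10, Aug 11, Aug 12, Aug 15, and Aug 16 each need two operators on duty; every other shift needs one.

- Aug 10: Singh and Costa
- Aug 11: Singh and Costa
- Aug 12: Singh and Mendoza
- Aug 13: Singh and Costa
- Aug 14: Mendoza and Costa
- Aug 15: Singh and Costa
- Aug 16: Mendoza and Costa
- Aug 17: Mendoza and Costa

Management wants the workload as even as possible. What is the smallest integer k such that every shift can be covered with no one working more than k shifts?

With 3 operators and 13 worker-slots to fill, someone must work at least ⌈13/3⌉ = 5 shifts, so k ≥ 5.
k = 5 works: Aug 10→Singh+Costa, Aug 11→Singh+Costa, Aug 12→Singh+Mendoza, Aug 13→Singh, Aug 14→Mendoza, Aug 15→Singh+Costa, Aug 16→Mendoza+Costa, Aug 17→Mendoza.
Loads: Singh 5, Mendoza 4, Costa 4 — all ≤ 5.

5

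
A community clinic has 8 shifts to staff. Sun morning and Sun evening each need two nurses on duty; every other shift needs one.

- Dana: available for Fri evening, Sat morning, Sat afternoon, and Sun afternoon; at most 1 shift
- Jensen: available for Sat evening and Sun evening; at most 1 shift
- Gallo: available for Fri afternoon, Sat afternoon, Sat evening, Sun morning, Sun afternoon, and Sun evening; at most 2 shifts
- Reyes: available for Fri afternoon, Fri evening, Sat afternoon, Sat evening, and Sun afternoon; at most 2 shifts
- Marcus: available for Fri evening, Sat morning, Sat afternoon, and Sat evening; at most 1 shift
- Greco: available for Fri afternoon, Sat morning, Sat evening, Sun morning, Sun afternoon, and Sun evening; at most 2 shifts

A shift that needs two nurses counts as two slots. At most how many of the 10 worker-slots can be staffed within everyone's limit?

9

Total capacity across all nurses is 1+1+2+2+1+2 = 9, and 10 slots are needed, so at most 9 can be filled.
An assignment achieving 9: Fri afternoon→Gallo, Fri evening→Dana, Sat morning→Marcus, Sat afternoon→Reyes, Sun morning→Gallo+Greco, Sun afternoon→Reyes, Sun evening→Jensen+Greco.
Loads: Dana 1/1, Jensen 1/1, Gallo 2/2, Reyes 2/2, Marcus 1/1, Greco 2/2.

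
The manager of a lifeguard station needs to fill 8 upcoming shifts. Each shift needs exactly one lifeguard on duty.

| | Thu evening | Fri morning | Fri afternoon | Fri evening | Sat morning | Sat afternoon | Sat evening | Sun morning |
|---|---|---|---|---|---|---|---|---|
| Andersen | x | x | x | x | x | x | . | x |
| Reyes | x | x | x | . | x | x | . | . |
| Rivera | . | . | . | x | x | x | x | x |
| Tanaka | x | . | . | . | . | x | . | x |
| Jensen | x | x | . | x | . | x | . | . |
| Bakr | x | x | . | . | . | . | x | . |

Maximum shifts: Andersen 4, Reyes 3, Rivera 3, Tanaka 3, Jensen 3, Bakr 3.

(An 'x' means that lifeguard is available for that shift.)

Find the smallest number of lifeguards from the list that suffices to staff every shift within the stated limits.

3

8 slots to fill and no one can take more than 4, so at least ⌈8/4⌉ = 2 lifeguards are needed.
Any 2 lifeguards together have capacity at most 4+3 = 7 < 8 slots, so 2 can never suffice.
Andersen, Reyes, and Rivera alone can cover everything: Thu evening→Andersen, Fri morning→Andersen, Fri afternoon→Andersen, Fri evening→Andersen, Sat morning→Reyes, Sat afternoon→Reyes, Sat evening→Rivera, Sun morning→Rivera.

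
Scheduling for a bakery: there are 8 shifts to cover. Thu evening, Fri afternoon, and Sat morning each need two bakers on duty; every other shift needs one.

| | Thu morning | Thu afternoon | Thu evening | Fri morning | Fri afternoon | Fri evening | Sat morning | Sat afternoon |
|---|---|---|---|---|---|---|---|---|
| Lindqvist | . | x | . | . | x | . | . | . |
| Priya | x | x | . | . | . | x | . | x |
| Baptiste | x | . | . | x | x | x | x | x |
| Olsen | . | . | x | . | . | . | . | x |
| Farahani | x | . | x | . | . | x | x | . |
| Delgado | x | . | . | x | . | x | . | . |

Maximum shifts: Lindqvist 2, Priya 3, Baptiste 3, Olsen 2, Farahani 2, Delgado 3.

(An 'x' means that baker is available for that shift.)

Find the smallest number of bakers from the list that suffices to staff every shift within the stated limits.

5

11 slots to fill and no one can take more than 3, so at least ⌈11/3⌉ = 4 bakers are needed.
No set of 4 bakers can cover every shift (each such set leaves at least one shift with no one available or exceeds a cap).
Lindqvist, Priya, Baptiste, Olsen, and Farahani alone can cover everything: Thu morning→Priya, Thu afternoon→Lindqvist, Thu evening→Olsen+Farahani, Fri morning→Baptiste, Fri afternoon→Lindqvist+Baptiste, Fri evening→Priya, Sat morning→Baptiste+Farahani, Sat afternoon→Priya.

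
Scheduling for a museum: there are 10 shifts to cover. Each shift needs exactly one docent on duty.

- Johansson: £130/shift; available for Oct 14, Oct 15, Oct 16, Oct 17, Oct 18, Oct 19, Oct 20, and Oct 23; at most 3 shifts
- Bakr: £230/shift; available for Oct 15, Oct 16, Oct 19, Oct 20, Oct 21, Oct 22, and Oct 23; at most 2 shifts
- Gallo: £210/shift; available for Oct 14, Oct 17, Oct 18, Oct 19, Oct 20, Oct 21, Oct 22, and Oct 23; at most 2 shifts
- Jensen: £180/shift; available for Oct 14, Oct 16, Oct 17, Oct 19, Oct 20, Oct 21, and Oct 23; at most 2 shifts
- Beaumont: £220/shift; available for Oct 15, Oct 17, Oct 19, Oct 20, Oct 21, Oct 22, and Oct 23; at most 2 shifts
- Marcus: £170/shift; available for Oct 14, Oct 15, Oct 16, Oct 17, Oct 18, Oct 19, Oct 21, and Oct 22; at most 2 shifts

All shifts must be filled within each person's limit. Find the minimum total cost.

Picking the cheapest available docent for each shift independently would cost £1380, but that ignores the shift limits.
An optimal schedule: Oct 14→Johansson, Oct 15→Johansson, Oct 16→Marcus, Oct 17→Jensen, Oct 18→Johansson, Oct 19→Beaumont, Oct 20→Jensen, Oct 21→Gallo, Oct 22→Marcus, Oct 23→Gallo.
Total: 130 + 130 + 170 + 180 + 130 + 220 + 180 + 210 + 170 + 210 = £1730.

£1730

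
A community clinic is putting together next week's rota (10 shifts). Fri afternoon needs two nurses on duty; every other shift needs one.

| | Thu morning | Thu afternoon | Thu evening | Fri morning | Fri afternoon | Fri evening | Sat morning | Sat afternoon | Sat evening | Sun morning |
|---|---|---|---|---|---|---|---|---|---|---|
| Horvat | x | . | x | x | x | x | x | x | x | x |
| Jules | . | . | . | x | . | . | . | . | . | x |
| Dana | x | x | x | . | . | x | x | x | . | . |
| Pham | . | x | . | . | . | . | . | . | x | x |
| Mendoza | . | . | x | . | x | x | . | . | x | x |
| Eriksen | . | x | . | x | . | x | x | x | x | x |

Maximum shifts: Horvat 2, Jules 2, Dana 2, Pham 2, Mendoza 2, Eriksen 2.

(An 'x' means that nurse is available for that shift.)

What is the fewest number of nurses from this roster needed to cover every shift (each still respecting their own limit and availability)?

11 slots to fill and no one can take more than 2, so at least ⌈11/2⌉ = 6 nurses are needed.
Horvat, Jules, Dana, Pham, Mendoza, and Eriksen alone can cover everything: Thu morning→Horvat, Thu afternoon→Dana, Thu evening→Dana, Fri morning→Jules, Fri afternoon→Horvat+Mendoza, Fri evening→Mendoza, Sat morning→Eriksen, Sat afternoon→Eriksen, Sat evening→Pham, Sun morning→Jules.

6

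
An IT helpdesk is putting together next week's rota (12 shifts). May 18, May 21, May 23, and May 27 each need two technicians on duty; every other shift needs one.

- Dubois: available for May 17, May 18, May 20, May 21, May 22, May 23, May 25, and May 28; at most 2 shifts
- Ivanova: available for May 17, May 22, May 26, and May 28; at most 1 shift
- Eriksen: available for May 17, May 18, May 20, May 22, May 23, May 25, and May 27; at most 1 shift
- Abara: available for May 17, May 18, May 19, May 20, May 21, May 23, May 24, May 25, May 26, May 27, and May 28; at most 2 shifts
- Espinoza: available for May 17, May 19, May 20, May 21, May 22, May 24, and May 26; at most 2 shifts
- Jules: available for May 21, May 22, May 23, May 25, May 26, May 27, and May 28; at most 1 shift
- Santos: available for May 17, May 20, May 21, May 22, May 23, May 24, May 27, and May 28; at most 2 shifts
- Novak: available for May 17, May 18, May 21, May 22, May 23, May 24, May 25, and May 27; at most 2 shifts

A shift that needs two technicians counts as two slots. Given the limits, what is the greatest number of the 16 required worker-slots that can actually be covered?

Total capacity across all technicians is 2+1+1+2+2+1+2+2 = 13, and 16 slots are needed, so at most 13 can be filled.
An assignment achieving 13: May 17→Espinoza, May 18→Dubois+Eriksen, May 19→Abara, May 20→Dubois, May 21→Espinoza+Novak, May 24→Abara, May 25→Jules, May 26→Ivanova, May 27→Santos+Novak, May 28→Santos.
Loads: Dubois 2/2, Ivanova 1/1, Eriksen 1/1, Abara 2/2, Espinoza 2/2, Jules 1/1, Santos 2/2, Novak 2/2.

13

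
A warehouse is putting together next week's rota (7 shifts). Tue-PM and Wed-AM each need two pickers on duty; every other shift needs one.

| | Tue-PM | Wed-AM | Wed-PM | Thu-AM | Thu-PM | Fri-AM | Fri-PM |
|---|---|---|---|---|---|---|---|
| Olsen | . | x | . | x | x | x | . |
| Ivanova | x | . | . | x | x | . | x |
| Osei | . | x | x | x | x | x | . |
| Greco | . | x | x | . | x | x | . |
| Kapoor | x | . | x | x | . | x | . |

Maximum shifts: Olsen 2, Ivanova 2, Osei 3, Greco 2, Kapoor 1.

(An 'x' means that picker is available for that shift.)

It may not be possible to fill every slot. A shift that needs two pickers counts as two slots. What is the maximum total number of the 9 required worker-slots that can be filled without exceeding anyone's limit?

9

Total capacity across all pickers is 2+2+3+2+1 = 10, and 9 slots are needed, so at most 9 can be filled.
An assignment achieving 9: Tue-PM→Ivanova+Kapoor, Wed-AM→Olsen+Osei, Wed-PM→Osei, Thu-AM→Olsen, Thu-PM→Osei, Fri-AM→Greco, Fri-PM→Ivanova.
Loads: Olsen 2/2, Ivanova 2/2, Osei 3/3, Greco 1/2, Kapoor 1/1.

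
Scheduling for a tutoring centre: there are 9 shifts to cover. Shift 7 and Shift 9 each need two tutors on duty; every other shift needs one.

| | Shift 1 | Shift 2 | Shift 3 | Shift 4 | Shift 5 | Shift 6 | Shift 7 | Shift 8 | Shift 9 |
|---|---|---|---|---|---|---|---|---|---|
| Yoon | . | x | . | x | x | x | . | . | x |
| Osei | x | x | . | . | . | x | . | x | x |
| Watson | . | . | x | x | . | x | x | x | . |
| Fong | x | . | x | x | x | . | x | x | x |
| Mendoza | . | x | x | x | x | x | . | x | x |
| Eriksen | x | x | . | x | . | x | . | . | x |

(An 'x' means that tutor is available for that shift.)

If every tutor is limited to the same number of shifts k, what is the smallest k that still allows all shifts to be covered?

2

With 6 tutors and 11 worker-slots to fill, someone must work at least ⌈11/6⌉ = 2 shifts, so k ≥ 2.
k = 2 works: Shift 1→Osei, Shift 2→Yoon, Shift 3→Watson, Shift 4→Fong, Shift 5→Yoon, Shift 6→Mendoza, Shift 7→Watson+Fong, Shift 8→Osei, Shift 9→Mendoza+Eriksen.
Loads: Yoon 2, Osei 2, Watson 2, Fong 2, Mendoza 2, Eriksen 1 — all ≤ 2.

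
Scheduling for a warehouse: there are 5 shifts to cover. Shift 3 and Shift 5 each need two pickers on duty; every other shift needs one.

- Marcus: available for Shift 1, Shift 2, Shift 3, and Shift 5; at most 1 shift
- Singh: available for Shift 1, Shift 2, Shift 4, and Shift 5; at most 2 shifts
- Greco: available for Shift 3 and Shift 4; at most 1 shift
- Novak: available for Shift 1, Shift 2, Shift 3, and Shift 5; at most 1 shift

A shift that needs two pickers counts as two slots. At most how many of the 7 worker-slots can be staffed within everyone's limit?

Total capacity across all pickers is 1+2+1+1 = 5, and 7 slots are needed, so at most 5 can be filled.
An assignment achieving 5: Shift 1→Marcus, Shift 2→Singh, Shift 3→Greco+Novak, Shift 4→Singh.
Loads: Marcus 1/1, Singh 2/2, Greco 1/1, Novak 1/1.

5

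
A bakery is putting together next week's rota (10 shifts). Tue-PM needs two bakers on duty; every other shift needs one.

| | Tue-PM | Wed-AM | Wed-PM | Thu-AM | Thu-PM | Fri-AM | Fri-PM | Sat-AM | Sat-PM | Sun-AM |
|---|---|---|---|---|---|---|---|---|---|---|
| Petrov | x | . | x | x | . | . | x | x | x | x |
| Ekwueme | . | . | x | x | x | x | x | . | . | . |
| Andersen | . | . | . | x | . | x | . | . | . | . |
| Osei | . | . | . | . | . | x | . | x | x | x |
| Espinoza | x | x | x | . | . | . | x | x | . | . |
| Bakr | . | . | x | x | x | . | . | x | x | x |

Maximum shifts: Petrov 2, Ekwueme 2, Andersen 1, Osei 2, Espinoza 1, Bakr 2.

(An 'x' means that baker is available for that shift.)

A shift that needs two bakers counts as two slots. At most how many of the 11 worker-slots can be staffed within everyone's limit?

Total capacity across all bakers is 2+2+1+2+1+2 = 10, and 11 slots are needed, so at most 10 can be filled.
An assignment achieving 10: Tue-PM→Petrov, Wed-AM→Espinoza, Wed-PM→Bakr, Thu-AM→Andersen, Thu-PM→Ekwueme, Fri-AM→Ekwueme, Fri-PM→Petrov, Sat-AM→Bakr, Sat-PM→Osei, Sun-AM→Osei.
Loads: Petrov 2/2, Ekwueme 2/2, Andersen 1/1, Osei 2/2, Espinoza 1/1, Bakr 2/2.

10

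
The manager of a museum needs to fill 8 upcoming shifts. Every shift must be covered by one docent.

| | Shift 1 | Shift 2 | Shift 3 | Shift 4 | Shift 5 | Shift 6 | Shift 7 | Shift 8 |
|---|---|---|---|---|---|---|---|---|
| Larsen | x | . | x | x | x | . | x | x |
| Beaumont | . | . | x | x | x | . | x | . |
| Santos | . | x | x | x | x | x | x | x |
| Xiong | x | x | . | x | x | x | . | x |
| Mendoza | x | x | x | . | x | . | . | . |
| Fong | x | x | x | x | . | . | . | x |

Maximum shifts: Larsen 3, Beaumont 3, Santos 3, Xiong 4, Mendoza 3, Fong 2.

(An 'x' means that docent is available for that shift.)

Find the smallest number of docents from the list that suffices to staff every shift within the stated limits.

3

8 slots to fill and no one can take more than 4, so at least ⌈8/4⌉ = 2 docents are needed.
Any 2 docents together have capacity at most 4+3 = 7 < 8 slots, so 2 can never suffice.
Larsen, Beaumont, and Santos alone can cover everything: Shift 1→Larsen, Shift 2→Santos, Shift 3→Larsen, Shift 4→Beaumont, Shift 5→Beaumont, Shift 6→Santos, Shift 7→Beaumont, Shift 8→Larsen.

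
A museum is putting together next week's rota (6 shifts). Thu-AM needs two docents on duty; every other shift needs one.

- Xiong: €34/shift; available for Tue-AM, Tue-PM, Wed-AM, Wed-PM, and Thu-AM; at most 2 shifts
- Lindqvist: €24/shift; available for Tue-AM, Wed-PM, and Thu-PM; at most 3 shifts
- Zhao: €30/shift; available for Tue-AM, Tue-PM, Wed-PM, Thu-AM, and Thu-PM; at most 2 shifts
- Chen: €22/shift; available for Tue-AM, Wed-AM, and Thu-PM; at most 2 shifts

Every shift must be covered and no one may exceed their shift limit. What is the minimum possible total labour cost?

Thu-AM can only be covered by Xiong and Zhao, so that assignment is forced.
Picking the cheapest available docent for each shift independently would cost €184, but that ignores the shift limits.
An optimal schedule: Tue-AM→Lindqvist, Tue-PM→Zhao, Wed-AM→Chen, Wed-PM→Lindqvist, Thu-AM→Zhao+Xiong, Thu-PM→Chen.
Total: 24 + 30 + 22 + 24 + 30 + 34 + 22 = €186.

€186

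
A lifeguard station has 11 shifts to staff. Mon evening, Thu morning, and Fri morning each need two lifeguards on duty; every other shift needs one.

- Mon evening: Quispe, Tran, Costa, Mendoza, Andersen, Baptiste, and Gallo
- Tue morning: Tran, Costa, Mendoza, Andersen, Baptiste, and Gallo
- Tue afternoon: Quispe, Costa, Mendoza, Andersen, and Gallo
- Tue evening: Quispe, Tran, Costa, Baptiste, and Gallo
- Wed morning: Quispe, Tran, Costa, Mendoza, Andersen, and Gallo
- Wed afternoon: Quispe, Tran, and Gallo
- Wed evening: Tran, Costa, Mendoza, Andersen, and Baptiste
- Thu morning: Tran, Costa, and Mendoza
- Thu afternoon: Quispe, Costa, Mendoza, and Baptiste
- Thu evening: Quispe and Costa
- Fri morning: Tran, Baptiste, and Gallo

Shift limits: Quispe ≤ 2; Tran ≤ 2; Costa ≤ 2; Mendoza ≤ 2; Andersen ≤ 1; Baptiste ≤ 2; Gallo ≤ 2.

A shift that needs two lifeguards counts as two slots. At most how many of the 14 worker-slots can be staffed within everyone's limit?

13

Total capacity across all lifeguards is 2+2+2+2+1+2+2 = 13, and 14 slots are needed, so at most 13 can be filled.
An assignment achieving 13: Mon evening→Gallo, Tue morning→Andersen, Tue afternoon→Mendoza, Tue evening→Baptiste, Wed morning→Gallo, Wed afternoon→Quispe, Wed evening→Mendoza, Thu morning→Tran+Costa, Thu afternoon→Costa, Thu evening→Quispe, Fri morning→Tran+Baptiste.
Loads: Quispe 2/2, Tran 2/2, Costa 2/2, Mendoza 2/2, Andersen 1/1, Baptiste 2/2, Gallo 2/2.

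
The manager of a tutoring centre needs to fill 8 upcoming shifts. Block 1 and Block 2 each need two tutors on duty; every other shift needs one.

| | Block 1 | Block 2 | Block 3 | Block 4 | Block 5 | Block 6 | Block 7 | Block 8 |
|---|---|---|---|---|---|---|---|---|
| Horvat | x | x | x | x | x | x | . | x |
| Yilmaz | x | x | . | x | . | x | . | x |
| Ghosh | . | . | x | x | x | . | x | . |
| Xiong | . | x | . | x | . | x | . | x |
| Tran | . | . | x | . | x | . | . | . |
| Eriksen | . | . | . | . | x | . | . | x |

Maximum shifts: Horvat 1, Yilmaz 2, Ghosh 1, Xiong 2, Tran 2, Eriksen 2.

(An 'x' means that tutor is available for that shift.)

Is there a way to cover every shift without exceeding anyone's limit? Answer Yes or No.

No

Total capacity is 10 and 10 slots are needed, so capacity alone doesn't rule it out.
Shifts {Block 1, Block 2, Block 4, Block 6, Block 7} need 7 worker-slots in total, but the tutors available for any of those shifts (Horvat, Yilmaz, Ghosh, and Xiong) can supply at most 6 among them. So no valid schedule exists.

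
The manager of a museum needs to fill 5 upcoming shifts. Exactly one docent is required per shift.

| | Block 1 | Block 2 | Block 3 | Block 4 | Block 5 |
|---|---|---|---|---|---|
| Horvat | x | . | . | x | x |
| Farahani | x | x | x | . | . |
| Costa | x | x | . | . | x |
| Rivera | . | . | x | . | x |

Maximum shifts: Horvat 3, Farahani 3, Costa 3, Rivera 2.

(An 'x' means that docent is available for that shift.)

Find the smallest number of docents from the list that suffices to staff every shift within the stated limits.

2

5 slots to fill and no one can take more than 3, so at least ⌈5/3⌉ = 2 docents are needed.
Horvat and Farahani alone can cover everything: Block 1→Horvat, Block 2→Farahani, Block 3→Farahani, Block 4→Horvat, Block 5→Horvat.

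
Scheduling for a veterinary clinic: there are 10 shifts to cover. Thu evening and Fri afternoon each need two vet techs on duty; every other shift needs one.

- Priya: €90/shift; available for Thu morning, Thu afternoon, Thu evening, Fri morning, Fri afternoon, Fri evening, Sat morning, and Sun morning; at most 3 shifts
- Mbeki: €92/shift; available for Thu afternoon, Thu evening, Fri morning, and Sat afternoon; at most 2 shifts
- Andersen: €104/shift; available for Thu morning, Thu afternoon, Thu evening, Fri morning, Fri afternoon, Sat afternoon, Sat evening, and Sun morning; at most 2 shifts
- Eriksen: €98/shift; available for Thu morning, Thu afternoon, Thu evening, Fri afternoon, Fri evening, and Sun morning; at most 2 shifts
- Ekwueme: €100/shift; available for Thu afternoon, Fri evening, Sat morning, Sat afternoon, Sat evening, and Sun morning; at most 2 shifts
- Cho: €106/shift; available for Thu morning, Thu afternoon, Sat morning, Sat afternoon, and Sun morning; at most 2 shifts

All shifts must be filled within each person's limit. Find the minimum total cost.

Picking the cheapest available vet tech for each shift independently would cost €1102, but that ignores the shift limits.
An optimal schedule: Thu morning→Eriksen, Thu afternoon→Cho, Thu evening→Mbeki+Eriksen, Fri morning→Priya, Fri afternoon→Priya+Andersen, Fri evening→Priya, Sat morning→Ekwueme, Sat afternoon→Mbeki, Sat evening→Andersen, Sun morning→Ekwueme.
Total: 98 + 106 + 92 + 98 + 90 + 90 + 104 + 90 + 100 + 92 + 104 + 100 = €1164.

€1164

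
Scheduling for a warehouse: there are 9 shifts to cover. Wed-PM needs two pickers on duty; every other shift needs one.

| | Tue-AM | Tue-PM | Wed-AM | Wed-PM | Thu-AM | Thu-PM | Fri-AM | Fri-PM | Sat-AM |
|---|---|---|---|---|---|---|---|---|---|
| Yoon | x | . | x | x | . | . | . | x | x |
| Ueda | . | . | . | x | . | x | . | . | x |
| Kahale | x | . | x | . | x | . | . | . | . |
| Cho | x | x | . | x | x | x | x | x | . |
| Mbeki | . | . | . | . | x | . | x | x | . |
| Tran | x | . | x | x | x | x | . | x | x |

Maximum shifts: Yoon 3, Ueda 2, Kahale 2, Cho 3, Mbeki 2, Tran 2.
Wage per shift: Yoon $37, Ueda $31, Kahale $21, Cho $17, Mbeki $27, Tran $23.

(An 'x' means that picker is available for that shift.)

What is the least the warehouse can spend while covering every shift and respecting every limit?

Tue-PM can only be covered by Cho, so that assignment is forced.
Picking the cheapest available picker for each shift independently would cost $186, but that ignores the shift limits.
An optimal schedule: Tue-AM→Kahale, Tue-PM→Cho, Wed-AM→Kahale, Wed-PM→Tran+Ueda, Thu-AM→Mbeki, Thu-PM→Cho, Fri-AM→Cho, Fri-PM→Mbeki, Sat-AM→Tran.
Total: 21 + 17 + 21 + 23 + 31 + 27 + 17 + 17 + 27 + 23 = $224.

$224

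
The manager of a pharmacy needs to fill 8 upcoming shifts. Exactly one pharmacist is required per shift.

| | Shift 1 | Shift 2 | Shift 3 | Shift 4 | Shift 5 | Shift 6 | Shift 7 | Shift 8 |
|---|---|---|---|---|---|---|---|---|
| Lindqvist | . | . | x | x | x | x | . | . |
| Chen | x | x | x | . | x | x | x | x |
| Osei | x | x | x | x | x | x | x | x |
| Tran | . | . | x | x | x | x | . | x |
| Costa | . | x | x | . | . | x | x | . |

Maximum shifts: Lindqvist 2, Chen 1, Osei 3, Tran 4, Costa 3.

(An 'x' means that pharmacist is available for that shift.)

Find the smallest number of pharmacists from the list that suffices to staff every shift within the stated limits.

8 slots to fill and no one can take more than 4, so at least ⌈8/4⌉ = 2 pharmacists are needed.
Any 2 pharmacists together have capacity at most 4+3 = 7 < 8 slots, so 2 can never suffice.
Lindqvist, Osei, and Tran alone can cover everything: Shift 1→Osei, Shift 2→Osei, Shift 3→Lindqvist, Shift 4→Lindqvist, Shift 5→Tran, Shift 6→Tran, Shift 7→Osei, Shift 8→Tran.

3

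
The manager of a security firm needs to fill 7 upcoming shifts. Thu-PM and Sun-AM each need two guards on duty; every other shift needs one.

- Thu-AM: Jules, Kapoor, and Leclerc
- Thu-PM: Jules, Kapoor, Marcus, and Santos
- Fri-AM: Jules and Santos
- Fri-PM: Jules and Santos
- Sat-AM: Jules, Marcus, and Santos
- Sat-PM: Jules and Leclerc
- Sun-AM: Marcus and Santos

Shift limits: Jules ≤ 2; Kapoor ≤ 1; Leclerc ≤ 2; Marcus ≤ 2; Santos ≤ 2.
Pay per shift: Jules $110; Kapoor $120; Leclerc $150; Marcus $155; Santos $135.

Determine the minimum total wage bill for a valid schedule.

Sun-AM can only be covered by Marcus and Santos, so that assignment is forced.
Picking the cheapest available guard for each shift independently would cost $1070, but that ignores the shift limits.
An optimal schedule: Thu-AM→Leclerc, Thu-PM→Kapoor+Santos, Fri-AM→Jules, Fri-PM→Jules, Sat-AM→Marcus, Sat-PM→Leclerc, Sun-AM→Marcus+Santos.
Total: 150 + 120 + 135 + 110 + 110 + 155 + 150 + 155 + 135 = $1220.

$1220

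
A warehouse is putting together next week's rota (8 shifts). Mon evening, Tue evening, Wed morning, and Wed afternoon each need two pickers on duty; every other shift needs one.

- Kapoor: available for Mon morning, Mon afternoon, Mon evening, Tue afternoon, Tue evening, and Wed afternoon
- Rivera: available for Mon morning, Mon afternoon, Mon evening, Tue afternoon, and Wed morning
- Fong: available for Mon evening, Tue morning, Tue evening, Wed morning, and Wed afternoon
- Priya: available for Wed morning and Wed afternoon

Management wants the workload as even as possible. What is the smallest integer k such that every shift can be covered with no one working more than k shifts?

4

With 4 pickers and 12 worker-slots to fill, someone must work at least ⌈12/4⌉ = 3 shifts, so k ≥ 3.
k = 3 is infeasible (exhaustive check).
k = 4 works: Mon morning→Kapoor, Mon afternoon→Kapoor, Mon evening→Rivera+Fong, Tue morning→Fong, Tue afternoon→Kapoor, Tue evening→Kapoor+Fong, Wed morning→Rivera+Priya, Wed afternoon→Fong+Priya.
Loads: Kapoor 4, Rivera 2, Fong 4, Priya 2 — all ≤ 4.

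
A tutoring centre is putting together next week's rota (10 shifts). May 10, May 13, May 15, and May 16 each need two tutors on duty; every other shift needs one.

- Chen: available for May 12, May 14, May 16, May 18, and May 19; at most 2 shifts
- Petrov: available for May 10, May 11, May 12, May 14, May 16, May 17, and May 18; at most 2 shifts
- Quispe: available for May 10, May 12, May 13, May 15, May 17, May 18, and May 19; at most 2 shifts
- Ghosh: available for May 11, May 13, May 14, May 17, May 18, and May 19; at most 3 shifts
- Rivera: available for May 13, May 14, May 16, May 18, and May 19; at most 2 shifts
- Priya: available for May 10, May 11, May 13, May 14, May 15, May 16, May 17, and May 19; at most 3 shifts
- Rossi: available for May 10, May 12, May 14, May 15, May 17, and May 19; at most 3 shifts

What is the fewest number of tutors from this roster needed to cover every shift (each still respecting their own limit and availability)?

14 slots to fill and no one can take more than 3, so at least ⌈14/3⌉ = 5 tutors are needed.
Any 5 tutors together have capacity at most 3+3+3+2+2 = 13 < 14 slots, so 5 can never suffice.
Chen, Petrov, Quispe, Ghosh, Rivera, and Priya alone can cover everything: May 10→Petrov+Quispe, May 11→Petrov, May 12→Chen, May 13→Rivera+Priya, May 14→Chen, May 15→Quispe+Priya, May 16→Rivera+Priya, May 17→Ghosh, May 18→Ghosh, May 19→Ghosh.

6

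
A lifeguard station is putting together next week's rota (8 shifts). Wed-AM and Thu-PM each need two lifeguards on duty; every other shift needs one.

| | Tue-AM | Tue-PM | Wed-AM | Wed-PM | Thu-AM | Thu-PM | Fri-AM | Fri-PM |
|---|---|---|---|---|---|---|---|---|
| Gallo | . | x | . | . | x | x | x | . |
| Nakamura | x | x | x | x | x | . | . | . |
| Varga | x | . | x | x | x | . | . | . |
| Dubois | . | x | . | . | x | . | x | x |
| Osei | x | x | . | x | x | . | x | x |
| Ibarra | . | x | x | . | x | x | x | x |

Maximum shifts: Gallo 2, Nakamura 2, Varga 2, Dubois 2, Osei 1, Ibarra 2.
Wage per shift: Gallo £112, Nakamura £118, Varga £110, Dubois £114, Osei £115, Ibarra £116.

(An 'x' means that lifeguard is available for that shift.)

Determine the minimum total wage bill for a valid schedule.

Thu-PM can only be covered by Gallo and Ibarra, so that assignment is forced.
Picking the cheapest available lifeguard for each shift independently would cost £1122, but that ignores the shift limits.
An optimal schedule: Tue-AM→Varga, Tue-PM→Dubois, Wed-AM→Varga+Ibarra, Wed-PM→Osei, Thu-AM→Nakamura, Thu-PM→Gallo+Ibarra, Fri-AM→Gallo, Fri-PM→Dubois.
Total: 110 + 114 + 110 + 116 + 115 + 118 + 112 + 116 + 112 + 114 = £1137.

£1137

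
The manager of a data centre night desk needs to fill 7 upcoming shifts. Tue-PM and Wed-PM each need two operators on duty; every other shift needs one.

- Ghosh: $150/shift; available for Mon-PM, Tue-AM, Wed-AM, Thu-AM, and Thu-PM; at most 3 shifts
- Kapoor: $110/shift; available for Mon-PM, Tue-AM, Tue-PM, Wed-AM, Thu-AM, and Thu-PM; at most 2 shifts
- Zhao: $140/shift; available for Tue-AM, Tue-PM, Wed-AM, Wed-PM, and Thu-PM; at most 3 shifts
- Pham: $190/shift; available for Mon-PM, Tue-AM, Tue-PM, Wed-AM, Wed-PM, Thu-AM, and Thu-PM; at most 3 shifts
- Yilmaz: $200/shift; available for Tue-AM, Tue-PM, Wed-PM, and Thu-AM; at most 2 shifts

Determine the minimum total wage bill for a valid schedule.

$1280

Picking the cheapest available operator for each shift independently would cost $1130, but that ignores the shift limits.
An optimal schedule: Mon-PM→Kapoor, Tue-AM→Ghosh, Tue-PM→Kapoor+Zhao, Wed-AM→Zhao, Wed-PM→Zhao+Pham, Thu-AM→Ghosh, Thu-PM→Ghosh.
Total: 110 + 150 + 110 + 140 + 140 + 140 + 190 + 150 + 150 = $1280.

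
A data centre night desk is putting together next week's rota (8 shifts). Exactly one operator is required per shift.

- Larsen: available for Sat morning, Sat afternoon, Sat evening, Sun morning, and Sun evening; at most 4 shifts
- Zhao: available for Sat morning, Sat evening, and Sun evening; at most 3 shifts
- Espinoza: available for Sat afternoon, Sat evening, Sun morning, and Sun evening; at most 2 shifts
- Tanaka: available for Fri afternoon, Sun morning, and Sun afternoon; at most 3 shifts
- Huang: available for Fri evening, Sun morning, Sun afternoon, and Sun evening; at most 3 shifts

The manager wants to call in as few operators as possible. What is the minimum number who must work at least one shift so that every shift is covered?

3

8 slots to fill and no one can take more than 4, so at least ⌈8/4⌉ = 2 operators are needed.
Any 2 operators together have capacity at most 4+3 = 7 < 8 slots, so 2 can never suffice.
Larsen, Tanaka, and Huang alone can cover everything: Fri afternoon→Tanaka, Fri evening→Huang, Sat morning→Larsen, Sat afternoon→Larsen, Sat evening→Larsen, Sun morning→Tanaka, Sun afternoon→Tanaka, Sun evening→Larsen.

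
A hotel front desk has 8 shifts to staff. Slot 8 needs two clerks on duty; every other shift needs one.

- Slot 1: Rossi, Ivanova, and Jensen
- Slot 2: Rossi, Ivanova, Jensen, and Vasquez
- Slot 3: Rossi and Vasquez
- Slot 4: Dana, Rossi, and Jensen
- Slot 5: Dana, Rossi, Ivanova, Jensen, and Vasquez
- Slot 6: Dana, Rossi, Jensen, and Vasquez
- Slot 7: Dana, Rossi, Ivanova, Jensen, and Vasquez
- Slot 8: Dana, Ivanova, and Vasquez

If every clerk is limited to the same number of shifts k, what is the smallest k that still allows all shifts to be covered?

With 5 clerks and 9 worker-slots to fill, someone must work at least ⌈9/5⌉ = 2 shifts, so k ≥ 2.
k = 2 works: Slot 1→Rossi, Slot 2→Ivanova, Slot 3→Rossi, Slot 4→Dana, Slot 5→Jensen, Slot 6→Jensen, Slot 7→Vasquez, Slot 8→Dana+Ivanova.
Loads: Dana 2, Rossi 2, Ivanova 2, Jensen 2, Vasquez 1 — all ≤ 2.

2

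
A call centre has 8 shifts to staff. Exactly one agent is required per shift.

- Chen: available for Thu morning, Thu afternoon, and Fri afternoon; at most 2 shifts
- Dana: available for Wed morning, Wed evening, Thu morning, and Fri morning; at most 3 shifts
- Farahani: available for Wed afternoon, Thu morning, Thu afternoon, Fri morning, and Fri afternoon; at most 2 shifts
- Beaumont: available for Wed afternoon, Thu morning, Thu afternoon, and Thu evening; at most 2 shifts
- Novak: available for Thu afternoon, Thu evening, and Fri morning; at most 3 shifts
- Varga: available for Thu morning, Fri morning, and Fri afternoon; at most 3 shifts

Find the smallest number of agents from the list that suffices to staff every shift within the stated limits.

8 slots to fill and no one can take more than 3, so at least ⌈8/3⌉ = 3 agents are needed.
Dana, Farahani, and Novak alone can cover everything: Wed morning→Dana, Wed afternoon→Farahani, Wed evening→Dana, Thu morning→Dana, Thu afternoon→Novak, Thu evening→Novak, Fri morning→Novak, Fri afternoon→Farahani.

3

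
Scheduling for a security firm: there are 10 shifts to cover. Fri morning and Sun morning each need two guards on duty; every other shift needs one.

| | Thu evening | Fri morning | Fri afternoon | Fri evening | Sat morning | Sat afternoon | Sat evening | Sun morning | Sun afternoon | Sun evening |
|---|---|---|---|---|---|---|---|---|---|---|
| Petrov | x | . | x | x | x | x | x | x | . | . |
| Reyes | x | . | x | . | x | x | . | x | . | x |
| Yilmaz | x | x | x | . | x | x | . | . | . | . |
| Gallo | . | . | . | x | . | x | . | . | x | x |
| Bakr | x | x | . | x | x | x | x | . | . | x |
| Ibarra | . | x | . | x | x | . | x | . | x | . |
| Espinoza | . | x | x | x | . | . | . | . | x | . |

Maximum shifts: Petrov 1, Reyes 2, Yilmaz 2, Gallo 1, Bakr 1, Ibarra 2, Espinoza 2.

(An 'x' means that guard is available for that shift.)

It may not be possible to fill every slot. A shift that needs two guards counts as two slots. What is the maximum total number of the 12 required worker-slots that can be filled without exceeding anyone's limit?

11

Total capacity across all guards is 1+2+2+1+1+2+2 = 11, and 12 slots are needed, so at most 11 can be filled.
An assignment achieving 11: Thu evening→Yilmaz, Fri morning→Yilmaz+Ibarra, Fri afternoon→Espinoza, Fri evening→Espinoza, Sat morning→Ibarra, Sat evening→Bakr, Sun morning→Petrov+Reyes, Sun afternoon→Gallo, Sun evening→Reyes.
Loads: Petrov 1/1, Reyes 2/2, Yilmaz 2/2, Gallo 1/1, Bakr 1/1, Ibarra 2/2, Espinoza 2/2.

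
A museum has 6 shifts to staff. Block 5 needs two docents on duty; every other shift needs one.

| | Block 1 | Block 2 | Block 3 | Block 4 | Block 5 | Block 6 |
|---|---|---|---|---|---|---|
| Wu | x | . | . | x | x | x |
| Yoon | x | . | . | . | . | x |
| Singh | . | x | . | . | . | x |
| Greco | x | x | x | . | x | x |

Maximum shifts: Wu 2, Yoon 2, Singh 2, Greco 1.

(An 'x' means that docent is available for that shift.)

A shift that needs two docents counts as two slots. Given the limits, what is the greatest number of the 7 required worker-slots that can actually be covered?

Total capacity across all docents is 2+2+2+1 = 7, and 7 slots are needed, so at most 7 can be filled.
Shifts {Block 3, Block 5} need 3 slots but only Wu and Greco are available for them, supplying at most 2 — so at least 1 slot must go unfilled.
An assignment achieving 6: Block 1→Yoon, Block 2→Singh, Block 3→Greco, Block 4→Wu, Block 5→Wu, Block 6→Yoon.
Loads: Wu 2/2, Yoon 2/2, Singh 1/2, Greco 1/1.

6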